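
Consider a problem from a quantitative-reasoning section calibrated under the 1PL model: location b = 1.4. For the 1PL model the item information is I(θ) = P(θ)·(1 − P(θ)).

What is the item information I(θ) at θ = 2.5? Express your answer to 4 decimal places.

P = 1/(1+e^{-1.1000}) = 0.7503
P(1−P) = 0.7503 × 0.2497 = 0.1874
I = P(1−P) = 0.18737

0.1874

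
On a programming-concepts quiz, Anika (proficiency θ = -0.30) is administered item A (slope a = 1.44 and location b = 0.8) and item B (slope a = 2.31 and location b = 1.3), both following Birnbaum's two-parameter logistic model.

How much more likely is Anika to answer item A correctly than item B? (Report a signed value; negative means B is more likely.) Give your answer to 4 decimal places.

0.1460

P(θ) = 1 / (1 + exp(−a(θ − b)))
P_A = 0.1702
P_B = 0.0242
P_A − P_B = 0.1460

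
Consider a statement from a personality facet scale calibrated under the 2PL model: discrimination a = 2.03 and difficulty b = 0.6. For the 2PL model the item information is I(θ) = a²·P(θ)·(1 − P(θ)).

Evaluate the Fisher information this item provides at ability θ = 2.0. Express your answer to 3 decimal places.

P = 1/(1+e^{-2.8420}) = 0.9449
P(1−P) = 0.9449 × 0.0551 = 0.0521
I = a² × P(1−P) = 2.03² × 0.0521 = 0.21454

0.215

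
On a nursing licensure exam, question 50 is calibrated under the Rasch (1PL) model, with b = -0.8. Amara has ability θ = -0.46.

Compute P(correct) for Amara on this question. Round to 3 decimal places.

0.584

P(θ) = 1 / (1 + exp(−(θ − b)))
Exponent: (-0.46 − (-0.8)) = 0.3400
1/(1 + e^{-0.3400}) = 0.5842
P = 0.5842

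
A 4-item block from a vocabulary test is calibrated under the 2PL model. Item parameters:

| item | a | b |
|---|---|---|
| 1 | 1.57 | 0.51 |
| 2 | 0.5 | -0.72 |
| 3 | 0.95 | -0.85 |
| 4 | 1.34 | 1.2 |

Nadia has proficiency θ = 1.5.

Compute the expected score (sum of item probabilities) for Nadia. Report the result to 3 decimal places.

3.080

P(θ) = 1 / (1 + exp(−a(θ − b)))
P_1 = 1/(1+e^{-1.5543}) = 0.8255
P_2 = 1/(1+e^{-1.1100}) = 0.7521
P_3 = 1/(1+e^{-2.2325}) = 0.9031
P_4 = 1/(1+e^{-0.4020}) = 0.5992
E[score] = 0.8255 + 0.7521 + 0.9031 + 0.5992 = 3.0800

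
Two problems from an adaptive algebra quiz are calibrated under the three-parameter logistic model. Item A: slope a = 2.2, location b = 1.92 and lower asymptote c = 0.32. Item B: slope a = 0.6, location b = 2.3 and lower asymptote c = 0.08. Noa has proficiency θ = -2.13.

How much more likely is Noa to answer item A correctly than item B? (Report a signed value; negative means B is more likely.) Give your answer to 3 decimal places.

0.180

P(θ) = c + (1 − c) · 1 / (1 + exp(−a(θ − b)))
P_A = 0.3201
P_B = 0.1403
P_A − P_B = 0.1798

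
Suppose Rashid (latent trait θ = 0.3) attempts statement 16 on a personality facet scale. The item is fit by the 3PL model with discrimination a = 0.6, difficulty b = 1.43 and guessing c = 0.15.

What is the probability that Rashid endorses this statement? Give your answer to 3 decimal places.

P(θ) = c + (1 − c) · 1 / (1 + exp(−a(θ − b)))
Exponent: 0.6 × (0.3 − 1.43) = -0.6780
1/(1 + e^{0.6780}) = 0.3367
P = 0.15 + 0.85 × 0.3367 = 0.4362

0.436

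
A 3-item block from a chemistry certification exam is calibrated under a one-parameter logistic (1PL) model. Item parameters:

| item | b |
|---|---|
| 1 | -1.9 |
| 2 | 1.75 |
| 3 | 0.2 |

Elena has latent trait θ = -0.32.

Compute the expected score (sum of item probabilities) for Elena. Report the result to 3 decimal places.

1.314

P(θ) = 1 / (1 + exp(−(θ − b)))
P_1 = 1/(1+e^{-1.5800}) = 0.8292
P_2 = 1/(1+e^{2.0700}) = 0.1120
P_3 = 1/(1+e^{0.5200}) = 0.3729
E[score] = 0.8292 + 0.1120 + 0.3729 = 1.3141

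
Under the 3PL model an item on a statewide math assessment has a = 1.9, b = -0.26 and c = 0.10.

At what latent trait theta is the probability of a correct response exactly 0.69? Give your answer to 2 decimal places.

P(theta) = c + (1 − c) · 1 / (1 + exp(−a(theta − b)))
Remove guessing floor: (0.69 − 0.10)/(1 − 0.10) = 0.6556
logit = ln(0.6556/0.3444) = 0.6436
theta = b + logit/(a) = -0.26 + 0.6436/1.9000 = 0.0787

0.08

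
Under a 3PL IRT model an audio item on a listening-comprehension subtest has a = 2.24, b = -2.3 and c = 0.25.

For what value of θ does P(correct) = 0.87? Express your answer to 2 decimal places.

-1.60

P(θ) = c + (1 − c) · 1 / (1 + exp(−a(θ − b)))
Remove guessing floor: (0.87 − 0.25)/(1 − 0.25) = 0.8267
logit = ln(0.8267/0.1733) = 1.5622
θ = b + logit/(a) = -2.3 + 1.5622/2.2400 = -1.6026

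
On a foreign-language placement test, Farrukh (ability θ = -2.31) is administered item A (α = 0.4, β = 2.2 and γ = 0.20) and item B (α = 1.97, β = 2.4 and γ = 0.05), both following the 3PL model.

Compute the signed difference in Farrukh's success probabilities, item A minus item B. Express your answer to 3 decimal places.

0.263

P(θ) = γ + (1 − γ) · 1 / (1 + exp(−α(θ − β)))
P_A = 0.3131
P_B = 0.0501
P_A − P_B = 0.2630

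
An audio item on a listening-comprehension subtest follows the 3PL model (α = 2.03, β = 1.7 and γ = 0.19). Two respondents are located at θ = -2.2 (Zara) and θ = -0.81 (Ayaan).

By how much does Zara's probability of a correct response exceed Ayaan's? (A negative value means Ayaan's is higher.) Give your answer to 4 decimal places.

P(θ) = γ + (1 − γ) · 1 / (1 + exp(−α(θ − β)))
P(Zara) = 0.1903  [exponent -7.9170]
P(Ayaan) = 0.1949  [exponent -5.0953]
Difference = 0.1903 − 0.1949 = -0.0046

-0.0046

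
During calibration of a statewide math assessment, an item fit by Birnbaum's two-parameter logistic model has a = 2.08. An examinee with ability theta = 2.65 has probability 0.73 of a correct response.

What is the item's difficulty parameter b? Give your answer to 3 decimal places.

2.172

P(theta) = 1 / (1 + exp(−a(theta − b)))
logit(0.73) = ln(0.73/0.27) = 0.9946
b = theta − logit/(a) = 2.65 − 0.9946/2.0800 = 2.1718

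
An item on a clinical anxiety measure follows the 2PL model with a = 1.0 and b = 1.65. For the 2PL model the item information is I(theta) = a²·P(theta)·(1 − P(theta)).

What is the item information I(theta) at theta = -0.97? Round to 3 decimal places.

P = 1/(1+e^{2.6200}) = 0.0679
P(1−P) = 0.0679 × 0.9321 = 0.0633
I = a² × P(1−P) = 1.0² × 0.0633 = 0.06326

0.063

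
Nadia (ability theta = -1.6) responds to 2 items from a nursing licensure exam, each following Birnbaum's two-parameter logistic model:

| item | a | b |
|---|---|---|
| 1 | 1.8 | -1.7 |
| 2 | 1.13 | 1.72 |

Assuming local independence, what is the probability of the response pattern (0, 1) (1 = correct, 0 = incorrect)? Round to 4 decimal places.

0.0104

P(theta) = 1 / (1 + exp(−a(theta − b)))
P_1 = 1/(1+e^{-0.1800}) = 0.5449
P_2 = 1/(1+e^{3.7516}) = 0.0229
L = (1−P_1) × P_2 = 0.4551 × 0.0229 = 0.01044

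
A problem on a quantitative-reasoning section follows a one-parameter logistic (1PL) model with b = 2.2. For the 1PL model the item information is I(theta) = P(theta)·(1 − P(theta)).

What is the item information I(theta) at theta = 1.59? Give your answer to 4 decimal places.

0.2281

P = 1/(1+e^{0.6100}) = 0.3521
P(1−P) = 0.3521 × 0.6479 = 0.2281
I = P(1−P) = 0.22811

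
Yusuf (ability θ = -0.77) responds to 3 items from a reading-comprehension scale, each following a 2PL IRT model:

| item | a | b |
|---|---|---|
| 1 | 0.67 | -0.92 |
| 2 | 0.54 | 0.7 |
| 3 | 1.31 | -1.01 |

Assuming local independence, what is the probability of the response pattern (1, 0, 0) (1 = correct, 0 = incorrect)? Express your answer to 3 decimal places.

0.153

P(θ) = 1 / (1 + exp(−a(θ − b)))
P_1 = 1/(1+e^{-0.1005}) = 0.5251
P_2 = 1/(1+e^{0.7938}) = 0.3114
P_3 = 1/(1+e^{-0.3144}) = 0.5780
L = P_1 × (1−P_2) × (1−P_3) = 0.5251 × 0.6886 × 0.4220 = 0.15261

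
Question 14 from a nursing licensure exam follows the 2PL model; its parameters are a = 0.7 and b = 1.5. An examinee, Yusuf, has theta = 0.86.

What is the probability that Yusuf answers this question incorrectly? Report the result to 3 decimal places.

P(theta) = 1 / (1 + exp(−a(theta − b)))
Exponent: 0.7 × (0.86 − 1.5) = -0.4480
1/(1 + e^{0.4480}) = 0.3898
P(incorrect) = 1 − 0.3898 = 0.6102

0.610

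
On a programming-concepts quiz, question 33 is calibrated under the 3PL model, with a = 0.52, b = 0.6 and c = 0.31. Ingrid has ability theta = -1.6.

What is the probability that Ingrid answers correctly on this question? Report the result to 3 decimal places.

P(theta) = c + (1 − c) · 1 / (1 + exp(−a(theta − b)))
Exponent: 0.52 × (-1.6 − 0.6) = -1.1440
1/(1 + e^{1.1440}) = 0.2416
P = 0.31 + 0.69 × 0.2416 = 0.4767

0.477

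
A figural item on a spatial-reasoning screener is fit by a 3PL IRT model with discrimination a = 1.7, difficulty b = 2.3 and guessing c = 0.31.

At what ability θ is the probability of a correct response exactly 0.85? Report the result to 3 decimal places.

P(θ) = c + (1 − c) · 1 / (1 + exp(−a(θ − b)))
Remove guessing floor: (0.85 − 0.31)/(1 − 0.31) = 0.7826
logit = ln(0.7826/0.2174) = 1.2809
θ = b + logit/(a) = 2.3 + 1.2809/1.7000 = 3.0535

3.053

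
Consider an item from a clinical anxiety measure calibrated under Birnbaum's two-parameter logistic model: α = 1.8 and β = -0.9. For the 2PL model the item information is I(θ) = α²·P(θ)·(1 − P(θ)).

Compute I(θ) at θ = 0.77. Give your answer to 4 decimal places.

P = 1/(1+e^{-3.0060}) = 0.9528
P(1−P) = 0.9528 × 0.0472 = 0.0449
I = α² × P(1−P) = 1.8² × 0.0449 = 0.14558

0.1456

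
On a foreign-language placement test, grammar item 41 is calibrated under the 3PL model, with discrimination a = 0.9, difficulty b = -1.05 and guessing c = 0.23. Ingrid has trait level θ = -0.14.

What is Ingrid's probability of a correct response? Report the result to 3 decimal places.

P(θ) = c + (1 − c) · 1 / (1 + exp(−a(θ − b)))
Exponent: 0.9 × (-0.14 − (-1.05)) = 0.8190
1/(1 + e^{-0.8190}) = 0.6940
P = 0.23 + 0.77 × 0.6940 = 0.7644

0.764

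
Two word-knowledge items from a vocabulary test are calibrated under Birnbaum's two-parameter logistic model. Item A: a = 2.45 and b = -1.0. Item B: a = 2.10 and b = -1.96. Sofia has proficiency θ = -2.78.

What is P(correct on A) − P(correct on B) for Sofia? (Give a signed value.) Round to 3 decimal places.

P(θ) = 1 / (1 + exp(−a(θ − b)))
P_A = 0.0126
P_B = 0.1516
P_A − P_B = -0.1390

-0.139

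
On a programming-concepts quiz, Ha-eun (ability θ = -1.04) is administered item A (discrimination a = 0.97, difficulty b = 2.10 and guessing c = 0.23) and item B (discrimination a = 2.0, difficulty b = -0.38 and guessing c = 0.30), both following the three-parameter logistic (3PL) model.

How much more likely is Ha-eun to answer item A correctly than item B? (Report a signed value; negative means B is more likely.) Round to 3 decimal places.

P(θ) = c + (1 − c) · 1 / (1 + exp(−a(θ − b)))
P_A = 0.2650
P_B = 0.4476
P_A − P_B = -0.1826

-0.183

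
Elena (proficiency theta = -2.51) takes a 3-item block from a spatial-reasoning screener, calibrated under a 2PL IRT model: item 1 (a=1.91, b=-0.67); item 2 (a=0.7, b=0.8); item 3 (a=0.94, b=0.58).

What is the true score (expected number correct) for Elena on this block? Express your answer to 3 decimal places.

P(theta) = 1 / (1 + exp(−a(theta − b)))
P_1 = 1/(1+e^{3.5144}) = 0.0289
P_2 = 1/(1+e^{2.3170}) = 0.0897
P_3 = 1/(1+e^{2.9046}) = 0.0519
E[score] = 0.0289 + 0.0897 + 0.0519 = 0.1706

0.171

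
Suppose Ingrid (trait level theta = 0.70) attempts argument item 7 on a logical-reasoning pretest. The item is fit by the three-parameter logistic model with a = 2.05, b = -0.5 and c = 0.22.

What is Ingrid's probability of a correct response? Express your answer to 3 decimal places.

P(theta) = c + (1 − c) · 1 / (1 + exp(−a(theta − b)))
Exponent: 2.05 × (0.70 − (-0.5)) = 2.4600
1/(1 + e^{-2.4600}) = 0.9213
P = 0.22 + 0.78 × 0.9213 = 0.9386

0.939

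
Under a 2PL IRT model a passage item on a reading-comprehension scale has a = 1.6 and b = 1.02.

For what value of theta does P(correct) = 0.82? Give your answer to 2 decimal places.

1.97

P(theta) = 1 / (1 + exp(−a(theta − b)))
logit = ln(0.8200/0.1800) = 1.5163
theta = b + logit/(a) = 1.02 + 1.5163/1.6000 = 1.9677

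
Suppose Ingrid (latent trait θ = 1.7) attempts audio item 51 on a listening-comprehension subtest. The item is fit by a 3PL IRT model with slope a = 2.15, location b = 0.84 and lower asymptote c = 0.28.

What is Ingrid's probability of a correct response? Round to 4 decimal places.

0.9021

P(θ) = c + (1 − c) · 1 / (1 + exp(−a(θ − b)))
Exponent: 2.15 × (1.7 − 0.84) = 1.8490
1/(1 + e^{-1.8490}) = 0.8640
P = 0.28 + 0.72 × 0.8640 = 0.9021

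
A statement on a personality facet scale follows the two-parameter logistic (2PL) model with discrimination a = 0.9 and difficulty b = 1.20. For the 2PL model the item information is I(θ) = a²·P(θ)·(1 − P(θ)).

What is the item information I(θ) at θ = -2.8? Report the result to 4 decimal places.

P = 1/(1+e^{3.6000}) = 0.0266
P(1−P) = 0.0266 × 0.9734 = 0.0259
I = a² × P(1−P) = 0.9² × 0.0259 = 0.02097

0.0210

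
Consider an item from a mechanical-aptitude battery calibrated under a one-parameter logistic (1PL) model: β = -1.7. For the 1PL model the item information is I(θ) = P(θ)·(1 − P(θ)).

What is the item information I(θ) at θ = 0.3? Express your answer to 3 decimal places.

P = 1/(1+e^{-2.0000}) = 0.8808
P(1−P) = 0.8808 × 0.1192 = 0.1050
I = P(1−P) = 0.10499

0.105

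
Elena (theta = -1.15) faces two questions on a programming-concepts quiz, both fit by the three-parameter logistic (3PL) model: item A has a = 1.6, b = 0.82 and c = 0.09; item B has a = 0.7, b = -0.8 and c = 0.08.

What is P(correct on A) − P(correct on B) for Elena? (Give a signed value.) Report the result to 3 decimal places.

P(theta) = c + (1 − c) · 1 / (1 + exp(−a(theta − b)))
P_A = 0.1273
P_B = 0.4839
P_A − P_B = -0.3566

-0.357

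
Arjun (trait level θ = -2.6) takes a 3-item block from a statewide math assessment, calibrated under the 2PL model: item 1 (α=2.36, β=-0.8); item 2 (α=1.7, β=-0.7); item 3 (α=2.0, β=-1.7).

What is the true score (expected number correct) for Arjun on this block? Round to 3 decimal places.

0.194

P(θ) = 1 / (1 + exp(−α(θ − β)))
P_1 = 1/(1+e^{4.2480}) = 0.0141
P_2 = 1/(1+e^{3.2300}) = 0.0381
P_3 = 1/(1+e^{1.8000}) = 0.1419
E[score] = 0.0141 + 0.0381 + 0.1419 = 0.1940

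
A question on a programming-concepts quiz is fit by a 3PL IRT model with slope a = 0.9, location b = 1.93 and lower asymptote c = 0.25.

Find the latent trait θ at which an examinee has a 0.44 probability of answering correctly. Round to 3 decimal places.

0.729

P(θ) = c + (1 − c) · 1 / (1 + exp(−a(θ − b)))
Remove guessing floor: (0.44 − 0.25)/(1 − 0.25) = 0.2533
logit = ln(0.2533/0.7467) = -1.0809
θ = b + logit/(a) = 1.93 + (-1.0809)/0.9000 = 0.7290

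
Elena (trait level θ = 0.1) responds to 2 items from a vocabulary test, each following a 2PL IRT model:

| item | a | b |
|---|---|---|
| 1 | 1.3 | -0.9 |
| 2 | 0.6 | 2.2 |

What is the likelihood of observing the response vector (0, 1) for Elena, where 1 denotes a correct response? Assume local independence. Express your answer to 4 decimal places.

P(θ) = 1 / (1 + exp(−a(θ − b)))
P_1 = 1/(1+e^{-1.3000}) = 0.7858
P_2 = 1/(1+e^{1.2600}) = 0.2210
L = (1−P_1) × P_2 = 0.2142 × 0.2210 = 0.04732

0.0473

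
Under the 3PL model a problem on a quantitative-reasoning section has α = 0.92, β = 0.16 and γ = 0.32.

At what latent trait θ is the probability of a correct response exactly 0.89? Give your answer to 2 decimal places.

P(θ) = γ + (1 − γ) · 1 / (1 + exp(−α(θ − β)))
Remove guessing floor: (0.89 − 0.32)/(1 − 0.32) = 0.8382
logit = ln(0.8382/0.1618) = 1.6452
θ = β + logit/(α) = 0.16 + 1.6452/0.9200 = 1.9482

1.95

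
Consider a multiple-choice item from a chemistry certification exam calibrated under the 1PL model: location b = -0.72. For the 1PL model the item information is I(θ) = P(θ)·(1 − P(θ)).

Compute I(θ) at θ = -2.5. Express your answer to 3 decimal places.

P = 1/(1+e^{1.7800}) = 0.1443
P(1−P) = 0.1443 × 0.8557 = 0.1235
I = P(1−P) = 0.12348

0.123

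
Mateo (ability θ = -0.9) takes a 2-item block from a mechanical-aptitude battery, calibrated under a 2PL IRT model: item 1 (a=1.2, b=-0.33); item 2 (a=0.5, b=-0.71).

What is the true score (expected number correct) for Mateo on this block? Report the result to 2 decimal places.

P(θ) = 1 / (1 + exp(−a(θ − b)))
P_1 = 1/(1+e^{0.6840}) = 0.3354
P_2 = 1/(1+e^{0.0950}) = 0.4763
E[score] = 0.3354 + 0.4763 = 0.8116

0.81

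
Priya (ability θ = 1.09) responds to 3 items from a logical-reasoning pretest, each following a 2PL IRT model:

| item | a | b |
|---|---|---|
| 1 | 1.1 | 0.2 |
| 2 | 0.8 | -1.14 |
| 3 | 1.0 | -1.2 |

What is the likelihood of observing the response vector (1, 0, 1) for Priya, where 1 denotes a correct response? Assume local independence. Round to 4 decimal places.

P(θ) = 1 / (1 + exp(−a(θ − b)))
P_1 = 1/(1+e^{-0.9790}) = 0.7269
P_2 = 1/(1+e^{-1.7840}) = 0.8562
P_3 = 1/(1+e^{-2.2900}) = 0.9080
L = P_1 × (1−P_2) × P_3 = 0.7269 × 0.1438 × 0.9080 = 0.09492

0.0949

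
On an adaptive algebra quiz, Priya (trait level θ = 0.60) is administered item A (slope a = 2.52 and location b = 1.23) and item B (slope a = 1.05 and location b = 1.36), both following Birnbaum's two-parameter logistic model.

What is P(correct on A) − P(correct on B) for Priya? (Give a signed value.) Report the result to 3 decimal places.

-0.141

P(θ) = 1 / (1 + exp(−a(θ − b)))
P_A = 0.1697
P_B = 0.3105
P_A − P_B = -0.1407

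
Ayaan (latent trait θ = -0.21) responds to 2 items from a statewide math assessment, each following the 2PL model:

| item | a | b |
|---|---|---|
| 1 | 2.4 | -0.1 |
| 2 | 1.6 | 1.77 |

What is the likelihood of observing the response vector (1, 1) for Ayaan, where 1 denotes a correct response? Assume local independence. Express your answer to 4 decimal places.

0.0175

P(θ) = 1 / (1 + exp(−a(θ − b)))
P_1 = 1/(1+e^{0.2640}) = 0.4344
P_2 = 1/(1+e^{3.1680}) = 0.0404
L = P_1 × P_2 = 0.4344 × 0.0404 = 0.01754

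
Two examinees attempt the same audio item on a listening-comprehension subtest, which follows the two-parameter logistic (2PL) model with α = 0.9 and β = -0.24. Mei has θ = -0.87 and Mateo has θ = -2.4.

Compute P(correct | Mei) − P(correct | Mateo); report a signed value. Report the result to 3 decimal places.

0.237

P(θ) = 1 / (1 + exp(−α(θ − β)))
P(Mei) = 0.3619  [exponent -0.5670]
P(Mateo) = 0.1252  [exponent -1.9440]
Difference = 0.3619 − 0.1252 = 0.2367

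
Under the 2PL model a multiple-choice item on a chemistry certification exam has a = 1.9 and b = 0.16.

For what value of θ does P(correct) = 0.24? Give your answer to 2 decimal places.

P(θ) = 1 / (1 + exp(−a(θ − b)))
logit = ln(0.2400/0.7600) = -1.1527
θ = b + logit/(a) = 0.16 + (-1.1527)/1.9000 = -0.4467

-0.45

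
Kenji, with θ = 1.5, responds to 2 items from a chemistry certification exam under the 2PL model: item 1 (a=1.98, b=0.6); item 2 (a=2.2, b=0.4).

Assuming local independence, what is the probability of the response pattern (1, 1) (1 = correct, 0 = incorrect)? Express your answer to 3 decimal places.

P(θ) = 1 / (1 + exp(−a(θ − b)))
P_1 = 1/(1+e^{-1.7820}) = 0.8559
P_2 = 1/(1+e^{-2.4200}) = 0.9183
L = P_1 × P_2 = 0.8559 × 0.9183 = 0.78605

0.786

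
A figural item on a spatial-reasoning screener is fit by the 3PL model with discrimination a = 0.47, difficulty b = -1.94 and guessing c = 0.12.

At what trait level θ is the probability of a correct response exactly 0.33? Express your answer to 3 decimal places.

-4.408

P(θ) = c + (1 − c) · 1 / (1 + exp(−a(θ − b)))
Remove guessing floor: (0.33 − 0.12)/(1 − 0.12) = 0.2386
logit = ln(0.2386/0.7614) = -1.1602
θ = b + logit/(a) = -1.94 + (-1.1602)/0.4700 = -4.4084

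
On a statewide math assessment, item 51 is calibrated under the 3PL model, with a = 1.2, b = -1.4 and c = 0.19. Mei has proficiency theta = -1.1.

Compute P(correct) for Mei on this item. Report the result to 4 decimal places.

0.6671

P(theta) = c + (1 − c) · 1 / (1 + exp(−a(theta − b)))
Exponent: 1.2 × (-1.1 − (-1.4)) = 0.3600
1/(1 + e^{-0.3600}) = 0.5890
P = 0.19 + 0.81 × 0.5890 = 0.6671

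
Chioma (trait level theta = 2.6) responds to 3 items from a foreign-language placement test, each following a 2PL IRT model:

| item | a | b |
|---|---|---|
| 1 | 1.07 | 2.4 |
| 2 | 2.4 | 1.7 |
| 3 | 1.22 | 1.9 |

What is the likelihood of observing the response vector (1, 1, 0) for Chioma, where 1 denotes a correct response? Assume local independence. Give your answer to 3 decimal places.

0.148

P(theta) = 1 / (1 + exp(−a(theta − b)))
P_1 = 1/(1+e^{-0.2140}) = 0.5533
P_2 = 1/(1+e^{-2.1600}) = 0.8966
P_3 = 1/(1+e^{-0.8540}) = 0.7014
L = P_1 × P_2 × (1−P_3) = 0.5533 × 0.8966 × 0.2986 = 0.14813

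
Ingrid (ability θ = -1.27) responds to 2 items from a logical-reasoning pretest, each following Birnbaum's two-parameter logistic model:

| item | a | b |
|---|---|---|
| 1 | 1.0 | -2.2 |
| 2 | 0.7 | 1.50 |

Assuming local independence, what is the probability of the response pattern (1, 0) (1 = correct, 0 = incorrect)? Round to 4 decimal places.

0.6269

P(θ) = 1 / (1 + exp(−a(θ − b)))
P_1 = 1/(1+e^{-0.9300}) = 0.7171
P_2 = 1/(1+e^{1.9390}) = 0.1258
L = P_1 × (1−P_2) = 0.7171 × 0.8742 = 0.62690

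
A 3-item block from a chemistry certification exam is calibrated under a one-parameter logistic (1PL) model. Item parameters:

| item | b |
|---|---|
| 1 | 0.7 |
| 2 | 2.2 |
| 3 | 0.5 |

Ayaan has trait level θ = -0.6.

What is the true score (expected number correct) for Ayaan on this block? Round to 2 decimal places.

P(θ) = 1 / (1 + exp(−(θ − b)))
P_1 = 1/(1+e^{1.3000}) = 0.2142
P_2 = 1/(1+e^{2.8000}) = 0.0573
P_3 = 1/(1+e^{1.1000}) = 0.2497
E[score] = 0.2142 + 0.0573 + 0.2497 = 0.5212

0.52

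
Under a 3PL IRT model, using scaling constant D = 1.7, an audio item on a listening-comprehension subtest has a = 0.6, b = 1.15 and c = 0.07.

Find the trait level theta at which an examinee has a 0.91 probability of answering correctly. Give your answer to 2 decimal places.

P(theta) = c + (1 − c) · 1 / (1 + exp(−D·a(theta − b)))
Remove guessing floor: (0.91 − 0.07)/(1 − 0.07) = 0.9032
logit = ln(0.9032/0.0968) = 2.2336
theta = b + logit/(1.7·a) = 1.15 + 2.2336/1.0200 = 3.3398

3.34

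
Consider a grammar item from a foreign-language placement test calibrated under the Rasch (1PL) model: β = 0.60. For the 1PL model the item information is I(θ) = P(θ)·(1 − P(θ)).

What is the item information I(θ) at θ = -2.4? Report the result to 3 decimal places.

P = 1/(1+e^{3.0000}) = 0.0474
P(1−P) = 0.0474 × 0.9526 = 0.0452
I = P(1−P) = 0.04518

0.045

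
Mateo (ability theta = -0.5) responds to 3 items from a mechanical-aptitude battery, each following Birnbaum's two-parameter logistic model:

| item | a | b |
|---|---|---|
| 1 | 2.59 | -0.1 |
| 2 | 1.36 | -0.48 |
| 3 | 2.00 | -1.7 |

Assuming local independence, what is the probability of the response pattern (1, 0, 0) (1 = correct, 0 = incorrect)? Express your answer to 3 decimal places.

P(theta) = 1 / (1 + exp(−a(theta − b)))
P_1 = 1/(1+e^{1.0360}) = 0.2619
P_2 = 1/(1+e^{0.0272}) = 0.4932
P_3 = 1/(1+e^{-2.4000}) = 0.9168
L = P_1 × (1−P_2) × (1−P_3) = 0.2619 × 0.5068 × 0.0832 = 0.01104

0.011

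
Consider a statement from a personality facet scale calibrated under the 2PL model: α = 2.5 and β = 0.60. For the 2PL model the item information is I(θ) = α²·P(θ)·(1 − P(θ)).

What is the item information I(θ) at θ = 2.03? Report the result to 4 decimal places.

0.1657

P = 1/(1+e^{-3.5750}) = 0.9727
P(1−P) = 0.9727 × 0.0273 = 0.0265
I = α² × P(1−P) = 2.5² × 0.0265 = 0.16568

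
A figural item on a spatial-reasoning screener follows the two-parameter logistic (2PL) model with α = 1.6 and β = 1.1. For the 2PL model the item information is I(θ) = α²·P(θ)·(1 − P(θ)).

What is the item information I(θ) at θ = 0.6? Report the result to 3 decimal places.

0.548

P = 1/(1+e^{0.8000}) = 0.3100
P(1−P) = 0.3100 × 0.6900 = 0.2139
I = α² × P(1−P) = 1.6² × 0.2139 = 0.54761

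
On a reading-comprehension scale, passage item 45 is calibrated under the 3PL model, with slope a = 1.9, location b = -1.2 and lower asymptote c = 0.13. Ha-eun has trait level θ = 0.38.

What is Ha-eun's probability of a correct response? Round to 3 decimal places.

P(θ) = c + (1 − c) · 1 / (1 + exp(−a(θ − b)))
Exponent: 1.9 × (0.38 − (-1.2)) = 3.0020
1/(1 + e^{-3.0020}) = 0.9527
P = 0.13 + 0.87 × 0.9527 = 0.9588

0.959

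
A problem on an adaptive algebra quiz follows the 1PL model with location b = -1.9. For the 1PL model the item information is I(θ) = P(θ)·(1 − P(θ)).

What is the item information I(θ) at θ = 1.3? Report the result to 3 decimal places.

P = 1/(1+e^{-3.2000}) = 0.9608
P(1−P) = 0.9608 × 0.0392 = 0.0376
I = P(1−P) = 0.03763

0.038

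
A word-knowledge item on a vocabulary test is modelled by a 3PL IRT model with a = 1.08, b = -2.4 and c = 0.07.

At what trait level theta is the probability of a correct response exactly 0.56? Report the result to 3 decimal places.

P(theta) = c + (1 − c) · 1 / (1 + exp(−a(theta − b)))
Remove guessing floor: (0.56 − 0.07)/(1 − 0.07) = 0.5269
logit = ln(0.5269/0.4731) = 0.1076
theta = b + logit/(a) = -2.4 + 0.1076/1.0800 = -2.3003

-2.300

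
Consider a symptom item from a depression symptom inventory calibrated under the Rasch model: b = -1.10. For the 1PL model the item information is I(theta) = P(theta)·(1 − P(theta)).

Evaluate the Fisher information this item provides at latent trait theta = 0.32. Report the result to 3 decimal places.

P = 1/(1+e^{-1.4200}) = 0.8053
P(1−P) = 0.8053 × 0.1947 = 0.1568
I = P(1−P) = 0.15677

0.157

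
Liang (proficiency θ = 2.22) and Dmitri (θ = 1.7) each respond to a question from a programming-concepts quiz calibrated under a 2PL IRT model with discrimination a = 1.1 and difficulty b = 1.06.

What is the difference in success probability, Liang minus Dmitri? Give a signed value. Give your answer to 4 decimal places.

0.1127

P(θ) = 1 / (1 + exp(−a(θ − b)))
P(Liang) = 0.7818  [exponent 1.2760]
P(Dmitri) = 0.6691  [exponent 0.7040]
Difference = 0.7818 − 0.6691 = 0.1127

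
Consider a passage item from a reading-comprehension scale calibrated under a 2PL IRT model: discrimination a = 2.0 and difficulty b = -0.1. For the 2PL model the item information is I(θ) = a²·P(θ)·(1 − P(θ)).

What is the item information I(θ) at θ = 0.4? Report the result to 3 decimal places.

0.786

P = 1/(1+e^{-1.0000}) = 0.7311
P(1−P) = 0.7311 × 0.2689 = 0.1966
I = a² × P(1−P) = 2.0² × 0.1966 = 0.78645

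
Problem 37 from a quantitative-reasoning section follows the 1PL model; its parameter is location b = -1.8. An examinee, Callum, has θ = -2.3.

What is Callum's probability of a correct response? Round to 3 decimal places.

0.378

P(θ) = 1 / (1 + exp(−(θ − b)))
Exponent: (-2.3 − (-1.8)) = -0.5000
1/(1 + e^{0.5000}) = 0.3775
P = 0.3775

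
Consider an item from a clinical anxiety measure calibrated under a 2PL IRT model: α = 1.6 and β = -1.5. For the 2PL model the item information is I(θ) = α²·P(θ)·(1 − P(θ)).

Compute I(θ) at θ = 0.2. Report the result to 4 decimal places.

P = 1/(1+e^{-2.7200}) = 0.9382
P(1−P) = 0.9382 × 0.0618 = 0.0580
I = α² × P(1−P) = 1.6² × 0.0580 = 0.14844

0.1484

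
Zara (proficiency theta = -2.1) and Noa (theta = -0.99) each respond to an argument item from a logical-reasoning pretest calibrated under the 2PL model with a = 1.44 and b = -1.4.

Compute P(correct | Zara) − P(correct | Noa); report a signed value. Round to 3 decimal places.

P(theta) = 1 / (1 + exp(−a(theta − b)))
P(Zara) = 0.2674  [exponent -1.0080]
P(Noa) = 0.6435  [exponent 0.5904]
Difference = 0.2674 − 0.6435 = -0.3761

-0.376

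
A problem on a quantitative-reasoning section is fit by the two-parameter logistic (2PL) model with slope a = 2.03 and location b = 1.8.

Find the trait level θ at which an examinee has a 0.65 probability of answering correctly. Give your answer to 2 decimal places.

2.10

P(θ) = 1 / (1 + exp(−a(θ − b)))
logit = ln(0.6500/0.3500) = 0.6190
θ = b + logit/(a) = 1.8 + 0.6190/2.0300 = 2.1049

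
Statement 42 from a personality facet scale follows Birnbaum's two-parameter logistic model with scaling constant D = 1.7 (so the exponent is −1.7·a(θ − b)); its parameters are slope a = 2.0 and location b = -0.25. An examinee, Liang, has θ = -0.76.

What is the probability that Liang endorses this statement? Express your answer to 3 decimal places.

P(θ) = 1 / (1 + exp(−D·a(θ − b)))
Exponent: 1.7 × 2.0 × (-0.76 − (-0.25)) = -1.7340
1/(1 + e^{1.7340}) = 0.1501
P = 0.1501

0.150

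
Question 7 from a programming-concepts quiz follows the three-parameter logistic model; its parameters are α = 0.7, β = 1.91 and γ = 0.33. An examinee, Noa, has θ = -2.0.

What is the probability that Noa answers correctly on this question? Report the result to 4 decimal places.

0.3708

P(θ) = γ + (1 − γ) · 1 / (1 + exp(−α(θ − β)))
Exponent: 0.7 × (-2.0 − 1.91) = -2.7370
1/(1 + e^{2.7370}) = 0.0608
P = 0.33 + 0.67 × 0.0608 = 0.3708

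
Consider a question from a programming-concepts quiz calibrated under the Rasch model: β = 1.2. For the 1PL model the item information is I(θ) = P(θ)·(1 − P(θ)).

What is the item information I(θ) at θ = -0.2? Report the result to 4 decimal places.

0.1587

P = 1/(1+e^{1.4000}) = 0.1978
P(1−P) = 0.1978 × 0.8022 = 0.1587
I = P(1−P) = 0.15868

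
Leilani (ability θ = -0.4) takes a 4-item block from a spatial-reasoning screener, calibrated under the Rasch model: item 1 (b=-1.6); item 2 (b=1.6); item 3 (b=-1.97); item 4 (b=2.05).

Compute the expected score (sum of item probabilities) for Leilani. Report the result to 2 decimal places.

P(θ) = 1 / (1 + exp(−(θ − b)))
P_1 = 1/(1+e^{-1.2000}) = 0.7685
P_2 = 1/(1+e^{2.0000}) = 0.1192
P_3 = 1/(1+e^{-1.5700}) = 0.8278
P_4 = 1/(1+e^{2.4500}) = 0.0794
E[score] = 0.7685 + 0.1192 + 0.8278 + 0.0794 = 1.7949

1.79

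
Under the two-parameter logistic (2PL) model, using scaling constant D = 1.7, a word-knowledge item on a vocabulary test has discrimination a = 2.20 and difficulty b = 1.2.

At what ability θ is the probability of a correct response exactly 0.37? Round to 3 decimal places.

1.058

P(θ) = 1 / (1 + exp(−D·a(θ − b)))
logit = ln(0.3700/0.6300) = -0.5322
θ = b + logit/(1.7·a) = 1.2 + (-0.5322)/3.7400 = 1.0577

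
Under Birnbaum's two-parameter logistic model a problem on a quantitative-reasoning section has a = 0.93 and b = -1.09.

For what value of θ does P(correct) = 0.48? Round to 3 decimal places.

P(θ) = 1 / (1 + exp(−a(θ − b)))
logit = ln(0.4800/0.5200) = -0.0800
θ = b + logit/(a) = -1.09 + (-0.0800)/0.9300 = -1.1761

-1.176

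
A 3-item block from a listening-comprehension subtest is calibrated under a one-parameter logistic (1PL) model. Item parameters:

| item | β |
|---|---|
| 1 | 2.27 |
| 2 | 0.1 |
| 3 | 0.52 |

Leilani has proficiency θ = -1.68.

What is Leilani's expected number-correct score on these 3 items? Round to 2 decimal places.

P(θ) = 1 / (1 + exp(−(θ − β)))
P_1 = 1/(1+e^{3.9500}) = 0.0189
P_2 = 1/(1+e^{1.7800}) = 0.1443
P_3 = 1/(1+e^{2.2000}) = 0.0998
E[score] = 0.0189 + 0.1443 + 0.0998 = 0.2629

0.26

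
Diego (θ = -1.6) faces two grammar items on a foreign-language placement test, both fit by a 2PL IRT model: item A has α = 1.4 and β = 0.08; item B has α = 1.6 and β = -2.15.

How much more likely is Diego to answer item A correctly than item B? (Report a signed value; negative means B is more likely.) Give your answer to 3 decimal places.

P(θ) = 1 / (1 + exp(−α(θ − β)))
P_A = 0.0869
P_B = 0.7068
P_A − P_B = -0.6199

-0.620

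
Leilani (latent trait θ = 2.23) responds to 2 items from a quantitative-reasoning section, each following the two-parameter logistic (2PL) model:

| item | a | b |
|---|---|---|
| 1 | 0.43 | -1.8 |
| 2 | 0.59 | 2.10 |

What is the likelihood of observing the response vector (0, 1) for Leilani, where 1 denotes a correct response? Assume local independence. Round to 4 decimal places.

0.0780

P(θ) = 1 / (1 + exp(−a(θ − b)))
P_1 = 1/(1+e^{-1.7329}) = 0.8498
P_2 = 1/(1+e^{-0.0767}) = 0.5192
L = (1−P_1) × P_2 = 0.1502 × 0.5192 = 0.07799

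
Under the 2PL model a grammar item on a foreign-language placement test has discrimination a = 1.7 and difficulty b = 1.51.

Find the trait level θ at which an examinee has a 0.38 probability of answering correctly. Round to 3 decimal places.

P(θ) = 1 / (1 + exp(−a(θ − b)))
logit = ln(0.3800/0.6200) = -0.4895
θ = b + logit/(a) = 1.51 + (-0.4895)/1.7000 = 1.2220

1.222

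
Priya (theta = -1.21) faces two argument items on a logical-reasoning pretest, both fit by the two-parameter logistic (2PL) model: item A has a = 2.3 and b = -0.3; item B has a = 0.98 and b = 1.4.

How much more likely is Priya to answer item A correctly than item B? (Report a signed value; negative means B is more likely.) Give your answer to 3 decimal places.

P(theta) = 1 / (1 + exp(−a(theta − b)))
P_A = 0.1098
P_B = 0.0719
P_A − P_B = 0.0379

0.038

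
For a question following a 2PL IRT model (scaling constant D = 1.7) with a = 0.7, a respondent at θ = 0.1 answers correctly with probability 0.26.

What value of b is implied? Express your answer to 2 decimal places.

0.98

P(θ) = 1 / (1 + exp(−D·a(θ − b)))
logit(0.26) = ln(0.26/0.74) = -1.0460
b = θ − logit/(1.7·a) = 0.1 − (-1.0460)/1.1900 = 0.9790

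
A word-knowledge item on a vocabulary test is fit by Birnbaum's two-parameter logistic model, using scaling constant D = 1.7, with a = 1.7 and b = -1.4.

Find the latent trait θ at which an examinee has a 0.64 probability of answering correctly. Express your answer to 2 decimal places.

P(θ) = 1 / (1 + exp(−D·a(θ − b)))
logit = ln(0.6400/0.3600) = 0.5754
θ = b + logit/(1.7·a) = -1.4 + 0.5754/2.8900 = -1.2009

-1.20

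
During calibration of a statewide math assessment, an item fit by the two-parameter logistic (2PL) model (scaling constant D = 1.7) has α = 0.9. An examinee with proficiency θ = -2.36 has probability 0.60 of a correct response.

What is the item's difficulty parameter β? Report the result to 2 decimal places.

P(θ) = 1 / (1 + exp(−D·α(θ − β)))
logit(0.60) = ln(0.60/0.40) = 0.4055
β = θ − logit/(1.7·α) = -2.36 − 0.4055/1.5300 = -2.6250

-2.63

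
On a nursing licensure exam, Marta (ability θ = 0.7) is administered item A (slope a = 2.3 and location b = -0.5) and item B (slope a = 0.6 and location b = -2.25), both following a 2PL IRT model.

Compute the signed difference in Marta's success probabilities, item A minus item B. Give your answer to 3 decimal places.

P(θ) = 1 / (1 + exp(−a(θ − b)))
P_A = 0.9405
P_B = 0.8545
P_A − P_B = 0.0860

0.086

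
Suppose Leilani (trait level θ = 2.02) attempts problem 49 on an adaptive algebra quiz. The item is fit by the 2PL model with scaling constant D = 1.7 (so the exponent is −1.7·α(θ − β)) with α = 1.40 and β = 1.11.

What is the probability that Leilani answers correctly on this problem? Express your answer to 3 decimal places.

P(θ) = 1 / (1 + exp(−D·α(θ − β)))
Exponent: 1.7 × 1.40 × (2.02 − 1.11) = 2.1658
1/(1 + e^{-2.1658}) = 0.8971
P = 0.8971

0.897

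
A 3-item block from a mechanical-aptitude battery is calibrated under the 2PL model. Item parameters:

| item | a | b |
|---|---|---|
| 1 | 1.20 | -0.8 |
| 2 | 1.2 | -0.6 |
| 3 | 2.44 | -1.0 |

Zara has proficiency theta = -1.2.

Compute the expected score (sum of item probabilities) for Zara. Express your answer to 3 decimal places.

P(theta) = 1 / (1 + exp(−a(theta − b)))
P_1 = 1/(1+e^{0.4800}) = 0.3823
P_2 = 1/(1+e^{0.7200}) = 0.3274
P_3 = 1/(1+e^{0.4880}) = 0.3804
E[score] = 0.3823 + 0.3274 + 0.3804 = 1.0900

1.090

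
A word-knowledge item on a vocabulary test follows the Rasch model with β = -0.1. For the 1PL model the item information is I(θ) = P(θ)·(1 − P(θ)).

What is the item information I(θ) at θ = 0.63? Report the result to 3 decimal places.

0.219

P = 1/(1+e^{-0.7300}) = 0.6748
P(1−P) = 0.6748 × 0.3252 = 0.2194
I = P(1−P) = 0.21944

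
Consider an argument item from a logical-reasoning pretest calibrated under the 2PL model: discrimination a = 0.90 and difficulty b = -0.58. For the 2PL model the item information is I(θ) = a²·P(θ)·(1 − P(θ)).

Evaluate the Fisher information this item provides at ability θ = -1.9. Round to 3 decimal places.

P = 1/(1+e^{1.1880}) = 0.2336
P(1−P) = 0.2336 × 0.7664 = 0.1790
I = a² × P(1−P) = 0.90² × 0.1790 = 0.14502

0.145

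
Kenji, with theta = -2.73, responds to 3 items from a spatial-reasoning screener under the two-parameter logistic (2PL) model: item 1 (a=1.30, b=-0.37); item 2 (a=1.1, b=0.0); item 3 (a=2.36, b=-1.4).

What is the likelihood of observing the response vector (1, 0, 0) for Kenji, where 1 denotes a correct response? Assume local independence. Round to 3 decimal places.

0.041

P(theta) = 1 / (1 + exp(−a(theta − b)))
P_1 = 1/(1+e^{3.0680}) = 0.0444
P_2 = 1/(1+e^{3.0030}) = 0.0473
P_3 = 1/(1+e^{3.1388}) = 0.0415
L = P_1 × (1−P_2) × (1−P_3) = 0.0444 × 0.9527 × 0.9585 = 0.04059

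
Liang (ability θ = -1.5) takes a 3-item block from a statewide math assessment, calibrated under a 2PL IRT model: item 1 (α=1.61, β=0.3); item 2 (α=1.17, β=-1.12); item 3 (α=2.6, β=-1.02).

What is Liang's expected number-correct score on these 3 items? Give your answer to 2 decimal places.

P(θ) = 1 / (1 + exp(−α(θ − β)))
P_1 = 1/(1+e^{2.8980}) = 0.0523
P_2 = 1/(1+e^{0.4446}) = 0.3906
P_3 = 1/(1+e^{1.2480}) = 0.2230
E[score] = 0.0523 + 0.3906 + 0.2230 = 0.6659

0.67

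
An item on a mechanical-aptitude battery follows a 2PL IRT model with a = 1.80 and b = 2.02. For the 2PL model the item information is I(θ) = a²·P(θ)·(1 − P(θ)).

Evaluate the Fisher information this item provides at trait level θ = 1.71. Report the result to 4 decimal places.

P = 1/(1+e^{0.5580}) = 0.3640
P(1−P) = 0.3640 × 0.6360 = 0.2315
I = a² × P(1−P) = 1.80² × 0.2315 = 0.75008

0.7501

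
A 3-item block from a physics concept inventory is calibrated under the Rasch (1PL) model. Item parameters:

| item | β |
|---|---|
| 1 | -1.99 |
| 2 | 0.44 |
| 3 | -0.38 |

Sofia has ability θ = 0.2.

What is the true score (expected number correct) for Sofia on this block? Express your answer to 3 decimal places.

1.981

P(θ) = 1 / (1 + exp(−(θ − β)))
P_1 = 1/(1+e^{-2.1900}) = 0.8993
P_2 = 1/(1+e^{0.2400}) = 0.4403
P_3 = 1/(1+e^{-0.5800}) = 0.6411
E[score] = 0.8993 + 0.4403 + 0.6411 = 1.9807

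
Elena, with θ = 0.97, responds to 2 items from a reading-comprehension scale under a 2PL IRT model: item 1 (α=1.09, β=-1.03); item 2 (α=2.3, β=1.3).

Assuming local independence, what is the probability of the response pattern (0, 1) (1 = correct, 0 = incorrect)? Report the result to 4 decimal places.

P(θ) = 1 / (1 + exp(−α(θ − β)))
P_1 = 1/(1+e^{-2.1800}) = 0.8984
P_2 = 1/(1+e^{0.7590}) = 0.3189
L = (1−P_1) × P_2 = 0.1016 × 0.3189 = 0.03238

0.0324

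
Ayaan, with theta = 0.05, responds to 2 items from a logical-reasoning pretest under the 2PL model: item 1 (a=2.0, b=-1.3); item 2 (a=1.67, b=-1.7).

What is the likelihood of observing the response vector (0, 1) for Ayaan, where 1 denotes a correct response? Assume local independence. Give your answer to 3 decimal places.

P(theta) = 1 / (1 + exp(−a(theta − b)))
P_1 = 1/(1+e^{-2.7000}) = 0.9370
P_2 = 1/(1+e^{-2.9225}) = 0.9489
L = (1−P_1) × P_2 = 0.0630 × 0.9489 = 0.05976

0.060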